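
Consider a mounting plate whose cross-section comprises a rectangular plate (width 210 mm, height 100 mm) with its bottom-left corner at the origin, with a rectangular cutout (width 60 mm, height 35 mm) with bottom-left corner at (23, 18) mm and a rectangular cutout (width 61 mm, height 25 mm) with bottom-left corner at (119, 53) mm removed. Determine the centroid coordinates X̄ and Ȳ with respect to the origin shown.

Part | A | x̄ᵢ | ȳᵢ | A·x̄ᵢ | A·ȳᵢ
plate | 21000.00 | 105.00 | 50.00 | 2205000.00 | 1050000.00
hole 1 | -2100.00 | 53.00 | 35.50 | -111300.00 | -74550.00
hole 2 | -1525.00 | 149.50 | 65.50 | -227987.50 | -99887.50
Σ | 17375.00 |  |  | 1865712.50 | 875562.50
X̄ = 1865712.50 / 17375.00 = 107.38 mm
Ȳ = 875562.50 / 17375.00 = 50.39 mm

X̄ = 107.38 mm, Ȳ = 50.39 mm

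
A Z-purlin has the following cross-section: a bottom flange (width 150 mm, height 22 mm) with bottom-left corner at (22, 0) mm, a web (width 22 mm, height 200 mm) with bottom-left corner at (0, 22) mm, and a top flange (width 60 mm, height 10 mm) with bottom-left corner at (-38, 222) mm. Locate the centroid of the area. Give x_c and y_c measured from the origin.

x_c = 43.82 mm, y_c = 85.46 mm

Part | A | x̄ᵢ | ȳᵢ | A·x̄ᵢ | A·ȳᵢ
bottom flange | 3300.00 | 97.00 | 11.00 | 320100.00 | 36300.00
web | 4400.00 | 11.00 | 122.00 | 48400.00 | 536800.00
top flange | 600.00 | -8.00 | 227.00 | -4800.00 | 136200.00
Σ | 8300.00 |  |  | 363700.00 | 709300.00
x_c = 363700.00 / 8300.00 = 43.82 mm
y_c = 709300.00 / 8300.00 = 85.46 mm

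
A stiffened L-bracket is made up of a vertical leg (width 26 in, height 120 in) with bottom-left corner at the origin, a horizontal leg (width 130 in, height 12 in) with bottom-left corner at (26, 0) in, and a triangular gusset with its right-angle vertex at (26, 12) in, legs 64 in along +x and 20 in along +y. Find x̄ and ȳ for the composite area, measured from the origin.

x̄ = 40.00 in, ȳ = 39.19 in

vertical leg: A = 26 × 120 = 3120.00, centroid at (13.00, 60.00).
horizontal leg: A = 130 × 12 = 1560.00, centroid at (91.00, 6.00).
gusset: A = ½·64·20 = 640.00, centroid at (47.33, 18.67).
ΣA = 5320.00 in²
ΣAx̄ = (3120.00)(13.00) + (1560.00)(91.00) + (640.00)(47.33) = 212813.33 in³
ΣAȳ = (3120.00)(60.00) + (1560.00)(6.00) + (640.00)(18.67) = 208506.67 in³
x̄ = 212813.33 / 5320.00 = 40.00 in
ȳ = 208506.67 / 5320.00 = 39.19 in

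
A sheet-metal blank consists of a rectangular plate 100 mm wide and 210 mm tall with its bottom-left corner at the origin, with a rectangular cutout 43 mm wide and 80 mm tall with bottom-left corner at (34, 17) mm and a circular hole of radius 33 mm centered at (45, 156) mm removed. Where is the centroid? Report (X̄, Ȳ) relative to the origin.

X̄ = 49.87 mm, Ȳ = 104.34 mm

plate: A = 100 × 210 = 21000.00, centroid at (50.00, 105.00).
hole 1: A = −(43 × 80) = -3440.00, centroid at (55.50, 57.00).
hole 2: A = −π·33² = -3421.19, centroid at (45.00, 156.00).
ΣA = 14138.81 mm², ΣAX̄ = 705126.25 mm³, ΣAȲ = 1475213.67 mm³.
X̄ = 705126.25/14138.81 = 49.87 mm; Ȳ = 1475213.67/14138.81 = 104.34 mm.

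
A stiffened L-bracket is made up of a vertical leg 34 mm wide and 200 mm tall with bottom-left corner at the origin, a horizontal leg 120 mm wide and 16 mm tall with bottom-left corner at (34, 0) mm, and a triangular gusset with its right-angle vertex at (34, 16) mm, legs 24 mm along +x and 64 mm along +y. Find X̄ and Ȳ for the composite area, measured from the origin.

X̄ = 34.61 mm, Ȳ = 76.31 mm

vertical leg: A = 34 × 200 = 6800.00, centroid at (17.00, 100.00).
horizontal leg: A = 120 × 16 = 1920.00, centroid at (94.00, 8.00).
gusset: A = ½·24·64 = 768.00, centroid at (42.00, 37.33).
ΣA = 9488.00 mm²
ΣAX̄ = (6800.00)(17.00) + (1920.00)(94.00) + (768.00)(42.00) = 328336.00 mm³
ΣAȲ = (6800.00)(100.00) + (1920.00)(8.00) + (768.00)(37.33) = 724032.00 mm³
X̄ = 328336.00 / 9488.00 = 34.61 mm
Ȳ = 724032.00 / 9488.00 = 76.31 mm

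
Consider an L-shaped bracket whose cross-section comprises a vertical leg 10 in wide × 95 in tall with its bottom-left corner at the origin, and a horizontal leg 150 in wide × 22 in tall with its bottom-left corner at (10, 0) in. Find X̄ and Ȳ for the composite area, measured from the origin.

X̄ = 67.12 in, Ȳ = 19.16 in

vertical leg: A = 10 × 95 = 950.00, centroid at (5.00, 47.50).
horizontal leg: A = 150 × 22 = 3300.00, centroid at (85.00, 11.00).
ΣA = 4250.00 in², ΣAX̄ = 285250.00 in³, ΣAȲ = 81425.00 in³.
X̄ = 285250.00/4250.00 = 67.12 in; Ȳ = 81425.00/4250.00 = 19.16 in.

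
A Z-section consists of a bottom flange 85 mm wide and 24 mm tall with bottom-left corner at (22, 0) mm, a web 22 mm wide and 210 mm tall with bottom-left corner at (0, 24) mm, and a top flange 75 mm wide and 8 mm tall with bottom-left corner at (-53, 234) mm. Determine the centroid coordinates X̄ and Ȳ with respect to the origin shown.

X̄ = 23.84 mm, Ȳ = 105.13 mm

bottom flange: A = 85 × 24 = 2040.00, centroid at (64.50, 12.00).
web: A = 22 × 210 = 4620.00, centroid at (11.00, 129.00).
top flange: A = 75 × 8 = 600.00, centroid at (-15.50, 238.00).
ΣA = 7260.00 mm², ΣAX̄ = 173100.00 mm³, ΣAȲ = 763260.00 mm³.
X̄ = 173100.00/7260.00 = 23.84 mm; Ȳ = 763260.00/7260.00 = 105.13 mm.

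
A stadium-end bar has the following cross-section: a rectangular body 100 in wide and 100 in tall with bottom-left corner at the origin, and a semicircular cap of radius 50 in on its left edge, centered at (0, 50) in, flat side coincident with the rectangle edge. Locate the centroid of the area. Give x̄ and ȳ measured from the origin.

x̄ = 29.92 in, ȳ = 50.00 in

rectangular body: A = 100 × 100 = 10000.00, centroid at (50.00, 50.00).
semicircular end: A = ½π·50² = 3926.99, centroid at (-21.22, 50.00).
ΣA = 13926.99 in²
ΣAx̄ = (10000.00)(50.00) + (3926.99)(-21.22) = 416666.67 in³
ΣAȳ = (10000.00)(50.00) + (3926.99)(50.00) = 696349.54 in³
x̄ = 416666.67 / 13926.99 = 29.92 in
ȳ = 696349.54 / 13926.99 = 50.00 in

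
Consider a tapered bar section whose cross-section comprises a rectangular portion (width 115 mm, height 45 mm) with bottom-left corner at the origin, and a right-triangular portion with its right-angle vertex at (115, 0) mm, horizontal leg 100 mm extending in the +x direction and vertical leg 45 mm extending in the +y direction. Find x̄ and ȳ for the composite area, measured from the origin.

rectangular portion: A = 115 × 45 = 5175.00, centroid at (57.50, 22.50).
triangular portion: A = ½·100·45 = 2250.00, centroid at (148.33, 15.00).
ΣA = 7425.00 mm²
ΣAx̄ = (5175.00)(57.50) + (2250.00)(148.33) = 631312.50 mm³
ΣAȳ = (5175.00)(22.50) + (2250.00)(15.00) = 150187.50 mm³
x̄ = 631312.50 / 7425.00 = 85.03 mm
ȳ = 150187.50 / 7425.00 = 20.23 mm

x̄ = 85.03 mm, ȳ = 20.23 mm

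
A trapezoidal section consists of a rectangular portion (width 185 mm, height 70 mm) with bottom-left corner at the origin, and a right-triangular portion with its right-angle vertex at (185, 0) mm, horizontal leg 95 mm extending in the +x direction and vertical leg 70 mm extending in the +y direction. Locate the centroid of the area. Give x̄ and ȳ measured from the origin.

Part | A | x̄ᵢ | ȳᵢ | A·x̄ᵢ | A·ȳᵢ
rectangular portion | 12950.00 | 92.50 | 35.00 | 1197875.00 | 453250.00
triangular portion | 3325.00 | 216.67 | 23.33 | 720416.67 | 77583.33
Σ | 16275.00 |  |  | 1918291.67 | 530833.33
x̄ = 1918291.67 / 16275.00 = 117.87 mm
ȳ = 530833.33 / 16275.00 = 32.62 mm

x̄ = 117.87 mm, ȳ = 32.62 mm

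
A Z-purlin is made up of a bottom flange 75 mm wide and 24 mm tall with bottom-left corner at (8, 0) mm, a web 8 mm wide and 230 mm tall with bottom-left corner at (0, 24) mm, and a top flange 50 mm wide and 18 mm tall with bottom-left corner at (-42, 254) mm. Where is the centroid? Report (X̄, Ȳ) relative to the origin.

X̄ = 16.29 mm, Ȳ = 113.23 mm

Part | A | x̄ᵢ | ȳᵢ | A·x̄ᵢ | A·ȳᵢ
bottom flange | 1800.00 | 45.50 | 12.00 | 81900.00 | 21600.00
web | 1840.00 | 4.00 | 139.00 | 7360.00 | 255760.00
top flange | 900.00 | -17.00 | 263.00 | -15300.00 | 236700.00
Σ | 4540.00 |  |  | 73960.00 | 514060.00
X̄ = 73960.00 / 4540.00 = 16.29 mm
Ȳ = 514060.00 / 4540.00 = 113.23 mm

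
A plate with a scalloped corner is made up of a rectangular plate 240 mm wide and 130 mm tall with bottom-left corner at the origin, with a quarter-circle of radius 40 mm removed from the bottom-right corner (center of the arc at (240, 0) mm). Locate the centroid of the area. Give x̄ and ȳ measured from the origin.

x̄ = 115.68 mm, ȳ = 67.02 mm

plate: A = 240 × 130 = 31200.00, centroid at (120.00, 65.00).
removed quarter-circle: A = −¼π·40² = -1256.64, centroid at (223.02, 16.98).
ΣA = 29943.36 mm²
ΣAx̄ = (31200.00)(120.00) + (-1256.64)(223.02) = 3463740.44 mm³
ΣAȳ = (31200.00)(65.00) + (-1256.64)(16.98) = 2006666.67 mm³
x̄ = 3463740.44 / 29943.36 = 115.68 mm
ȳ = 2006666.67 / 29943.36 = 67.02 mm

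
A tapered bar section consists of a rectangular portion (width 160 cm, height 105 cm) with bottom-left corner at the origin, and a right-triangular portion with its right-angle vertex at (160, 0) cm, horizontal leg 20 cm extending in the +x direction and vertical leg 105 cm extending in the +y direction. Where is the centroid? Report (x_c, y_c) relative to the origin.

x_c = 85.10 cm, y_c = 51.47 cm

rectangular portion: A = 160 × 105 = 16800.00, centroid at (80.00, 52.50).
triangular portion: A = ½·20·105 = 1050.00, centroid at (166.67, 35.00).
ΣA = 17850.00 cm²
ΣAx_c = (16800.00)(80.00) + (1050.00)(166.67) = 1519000.00 cm³
ΣAy_c = (16800.00)(52.50) + (1050.00)(35.00) = 918750.00 cm³
x_c = 1519000.00 / 17850.00 = 85.10 cm
y_c = 918750.00 / 17850.00 = 51.47 cm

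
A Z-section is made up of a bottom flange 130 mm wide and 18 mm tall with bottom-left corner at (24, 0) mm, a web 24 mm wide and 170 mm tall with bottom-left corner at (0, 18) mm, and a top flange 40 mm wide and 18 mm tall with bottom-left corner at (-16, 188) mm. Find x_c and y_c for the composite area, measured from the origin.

Part | A | x̄ᵢ | ȳᵢ | A·x̄ᵢ | A·ȳᵢ
bottom flange | 2340.00 | 89.00 | 9.00 | 208260.00 | 21060.00
web | 4080.00 | 12.00 | 103.00 | 48960.00 | 420240.00
top flange | 720.00 | 4.00 | 197.00 | 2880.00 | 141840.00
Σ | 7140.00 |  |  | 260100.00 | 583140.00
x_c = 260100.00 / 7140.00 = 36.43 mm
y_c = 583140.00 / 7140.00 = 81.67 mm

x_c = 36.43 mm, y_c = 81.67 mm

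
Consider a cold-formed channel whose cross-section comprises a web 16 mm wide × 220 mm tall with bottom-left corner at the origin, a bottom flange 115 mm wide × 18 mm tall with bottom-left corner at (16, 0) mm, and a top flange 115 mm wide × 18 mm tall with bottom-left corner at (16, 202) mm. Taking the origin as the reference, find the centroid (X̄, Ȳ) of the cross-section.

web: A = 16 × 220 = 3520.00, centroid at (8.00, 110.00).
bottom flange: A = 115 × 18 = 2070.00, centroid at (73.50, 9.00).
top flange: A = 115 × 18 = 2070.00, centroid at (73.50, 211.00).
ΣA = 7660.00 mm², ΣAX̄ = 332450.00 mm³, ΣAȲ = 842600.00 mm³.
X̄ = 332450.00/7660.00 = 43.40 mm; Ȳ = 842600.00/7660.00 = 110.00 mm.

X̄ = 43.40 mm, Ȳ = 110.00 mm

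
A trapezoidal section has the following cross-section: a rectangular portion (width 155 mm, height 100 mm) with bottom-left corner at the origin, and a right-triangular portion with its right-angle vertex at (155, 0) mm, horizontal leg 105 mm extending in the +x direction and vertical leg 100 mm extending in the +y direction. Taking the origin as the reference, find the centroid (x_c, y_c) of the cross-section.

x_c = 105.96 mm, y_c = 45.78 mm

Part | A | x̄ᵢ | ȳᵢ | A·x̄ᵢ | A·ȳᵢ
rectangular portion | 15500.00 | 77.50 | 50.00 | 1201250.00 | 775000.00
triangular portion | 5250.00 | 190.00 | 33.33 | 997500.00 | 175000.00
Σ | 20750.00 |  |  | 2198750.00 | 950000.00
x_c = 2198750.00 / 20750.00 = 105.96 mm
y_c = 950000.00 / 20750.00 = 45.78 mm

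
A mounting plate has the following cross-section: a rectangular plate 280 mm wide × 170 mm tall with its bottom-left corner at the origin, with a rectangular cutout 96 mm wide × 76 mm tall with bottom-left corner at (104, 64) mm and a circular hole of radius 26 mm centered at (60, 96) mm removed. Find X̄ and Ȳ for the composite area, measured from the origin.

X̄ = 142.16 mm, Ȳ = 81.14 mm

plate: A = 280 × 170 = 47600.00, centroid at (140.00, 85.00).
hole 1: A = −(96 × 76) = -7296.00, centroid at (152.00, 102.00).
hole 2: A = −π·26² = -2123.72, centroid at (60.00, 96.00).
ΣA = 38180.28 mm²
ΣAX̄ = (47600.00)(140.00) + (-7296.00)(152.00) + (-2123.72)(60.00) = 5427585.00 mm³
ΣAȲ = (47600.00)(85.00) + (-7296.00)(102.00) + (-2123.72)(96.00) = 3097931.20 mm³
X̄ = 5427585.00 / 38180.28 = 142.16 mm
Ȳ = 3097931.20 / 38180.28 = 81.14 mm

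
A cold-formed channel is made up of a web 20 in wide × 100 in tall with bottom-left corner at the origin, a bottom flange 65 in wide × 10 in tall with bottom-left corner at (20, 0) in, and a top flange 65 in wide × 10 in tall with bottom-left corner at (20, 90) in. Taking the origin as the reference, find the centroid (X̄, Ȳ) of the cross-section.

X̄ = 26.74 in, Ȳ = 50.00 in

web: A = 20 × 100 = 2000.00, centroid at (10.00, 50.00).
bottom flange: A = 65 × 10 = 650.00, centroid at (52.50, 5.00).
top flange: A = 65 × 10 = 650.00, centroid at (52.50, 95.00).
ΣA = 3300.00 in²
ΣAX̄ = (2000.00)(10.00) + (650.00)(52.50) + (650.00)(52.50) = 88250.00 in³
ΣAȲ = (2000.00)(50.00) + (650.00)(5.00) + (650.00)(95.00) = 165000.00 in³
X̄ = 88250.00 / 3300.00 = 26.74 in
Ȳ = 165000.00 / 3300.00 = 50.00 in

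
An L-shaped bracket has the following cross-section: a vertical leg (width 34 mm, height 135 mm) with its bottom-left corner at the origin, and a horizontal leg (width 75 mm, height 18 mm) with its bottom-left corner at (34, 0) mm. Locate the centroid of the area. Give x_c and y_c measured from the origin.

x_c = 29.39 mm, y_c = 54.20 mm

Part | A | x̄ᵢ | ȳᵢ | A·x̄ᵢ | A·ȳᵢ
vertical leg | 4590.00 | 17.00 | 67.50 | 78030.00 | 309825.00
horizontal leg | 1350.00 | 71.50 | 9.00 | 96525.00 | 12150.00
Σ | 5940.00 |  |  | 174555.00 | 321975.00
x_c = 174555.00 / 5940.00 = 29.39 mm
y_c = 321975.00 / 5940.00 = 54.20 mm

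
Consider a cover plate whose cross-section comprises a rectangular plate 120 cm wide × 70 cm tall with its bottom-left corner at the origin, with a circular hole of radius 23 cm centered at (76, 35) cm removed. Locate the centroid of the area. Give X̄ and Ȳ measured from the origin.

plate: A = 120 × 70 = 8400.00, centroid at (60.00, 35.00).
hole: A = −π·23² = -1661.90, centroid at (76.00, 35.00).
ΣA = 6738.10 cm²
ΣAX̄ = (8400.00)(60.00) + (-1661.90)(76.00) = 377695.41 cm³
ΣAȲ = (8400.00)(35.00) + (-1661.90)(35.00) = 235833.41 cm³
X̄ = 377695.41 / 6738.10 = 56.05 cm
Ȳ = 235833.41 / 6738.10 = 35.00 cm

X̄ = 56.05 cm, Ȳ = 35.00 cm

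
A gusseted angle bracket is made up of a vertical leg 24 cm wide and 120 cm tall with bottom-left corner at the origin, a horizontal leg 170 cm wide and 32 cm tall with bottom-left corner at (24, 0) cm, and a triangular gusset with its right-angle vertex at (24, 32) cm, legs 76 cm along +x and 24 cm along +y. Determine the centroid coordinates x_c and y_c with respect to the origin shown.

vertical leg: A = 24 × 120 = 2880.00, centroid at (12.00, 60.00).
horizontal leg: A = 170 × 32 = 5440.00, centroid at (109.00, 16.00).
gusset: A = ½·76·24 = 912.00, centroid at (49.33, 40.00).
ΣA = 9232.00 cm², ΣAx_c = 672512.00 cm³, ΣAy_c = 296320.00 cm³.
x_c = 672512.00/9232.00 = 72.85 cm; y_c = 296320.00/9232.00 = 32.10 cm.

x_c = 72.85 cm, y_c = 32.10 cm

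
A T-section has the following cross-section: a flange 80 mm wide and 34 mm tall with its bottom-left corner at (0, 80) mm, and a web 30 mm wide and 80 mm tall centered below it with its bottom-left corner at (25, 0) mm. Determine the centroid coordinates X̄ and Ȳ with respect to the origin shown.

X̄ = 40.00 mm, Ȳ = 70.28 mm

Part | A | x̄ᵢ | ȳᵢ | A·x̄ᵢ | A·ȳᵢ
web | 2400.00 | 40.00 | 40.00 | 96000.00 | 96000.00
flange | 2720.00 | 40.00 | 97.00 | 108800.00 | 263840.00
Σ | 5120.00 |  |  | 204800.00 | 359840.00
X̄ = 204800.00 / 5120.00 = 40.00 mm
Ȳ = 359840.00 / 5120.00 = 70.28 mm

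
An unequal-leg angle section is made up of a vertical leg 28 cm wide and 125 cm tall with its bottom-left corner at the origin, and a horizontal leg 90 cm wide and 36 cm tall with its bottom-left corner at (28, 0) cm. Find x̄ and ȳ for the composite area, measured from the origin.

vertical leg: A = 28 × 125 = 3500.00, centroid at (14.00, 62.50).
horizontal leg: A = 90 × 36 = 3240.00, centroid at (73.00, 18.00).
ΣA = 6740.00 cm²
ΣAx̄ = (3500.00)(14.00) + (3240.00)(73.00) = 285520.00 cm³
ΣAȳ = (3500.00)(62.50) + (3240.00)(18.00) = 277070.00 cm³
x̄ = 285520.00 / 6740.00 = 42.36 cm
ȳ = 277070.00 / 6740.00 = 41.11 cm

x̄ = 42.36 cm, ȳ = 41.11 cm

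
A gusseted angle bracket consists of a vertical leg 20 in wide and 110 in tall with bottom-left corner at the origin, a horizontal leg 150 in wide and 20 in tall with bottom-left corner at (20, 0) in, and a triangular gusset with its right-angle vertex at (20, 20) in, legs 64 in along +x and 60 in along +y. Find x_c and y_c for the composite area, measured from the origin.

Part | A | x̄ᵢ | ȳᵢ | A·x̄ᵢ | A·ȳᵢ
vertical leg | 2200.00 | 10.00 | 55.00 | 22000.00 | 121000.00
horizontal leg | 3000.00 | 95.00 | 10.00 | 285000.00 | 30000.00
gusset | 1920.00 | 41.33 | 40.00 | 79360.00 | 76800.00
Σ | 7120.00 |  |  | 386360.00 | 227800.00
x_c = 386360.00 / 7120.00 = 54.26 in
y_c = 227800.00 / 7120.00 = 31.99 in

x_c = 54.26 in, y_c = 31.99 in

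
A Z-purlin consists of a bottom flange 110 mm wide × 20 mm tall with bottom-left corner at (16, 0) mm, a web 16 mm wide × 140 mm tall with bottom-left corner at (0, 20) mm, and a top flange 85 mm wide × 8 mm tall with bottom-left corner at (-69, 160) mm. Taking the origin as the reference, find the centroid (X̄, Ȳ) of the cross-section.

bottom flange: A = 110 × 20 = 2200.00, centroid at (71.00, 10.00).
web: A = 16 × 140 = 2240.00, centroid at (8.00, 90.00).
top flange: A = 85 × 8 = 680.00, centroid at (-26.50, 164.00).
ΣA = 5120.00 mm², ΣAX̄ = 156100.00 mm³, ΣAȲ = 335120.00 mm³.
X̄ = 156100.00/5120.00 = 30.49 mm; Ȳ = 335120.00/5120.00 = 65.45 mm.

X̄ = 30.49 mm, Ȳ = 65.45 mm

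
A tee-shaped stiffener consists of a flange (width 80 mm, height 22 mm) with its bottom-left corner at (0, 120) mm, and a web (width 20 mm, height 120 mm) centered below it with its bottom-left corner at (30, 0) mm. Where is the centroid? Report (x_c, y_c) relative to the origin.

x_c = 40.00 mm, y_c = 90.04 mm

web: A = 20 × 120 = 2400.00, centroid at (40.00, 60.00).
flange: A = 80 × 22 = 1760.00, centroid at (40.00, 131.00).
ΣA = 4160.00 mm²
ΣAx_c = (2400.00)(40.00) + (1760.00)(40.00) = 166400.00 mm³
ΣAy_c = (2400.00)(60.00) + (1760.00)(131.00) = 374560.00 mm³
x_c = 166400.00 / 4160.00 = 40.00 mm
y_c = 374560.00 / 4160.00 = 90.04 mm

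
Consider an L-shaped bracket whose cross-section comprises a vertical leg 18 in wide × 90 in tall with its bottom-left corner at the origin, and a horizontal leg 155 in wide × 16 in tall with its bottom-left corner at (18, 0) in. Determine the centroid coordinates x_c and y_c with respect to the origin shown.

x_c = 61.32 in, y_c = 22.62 in

vertical leg: A = 18 × 90 = 1620.00, centroid at (9.00, 45.00).
horizontal leg: A = 155 × 16 = 2480.00, centroid at (95.50, 8.00).
ΣA = 4100.00 in², ΣAx_c = 251420.00 in³, ΣAy_c = 92740.00 in³.
x_c = 251420.00/4100.00 = 61.32 in; y_c = 92740.00/4100.00 = 22.62 in.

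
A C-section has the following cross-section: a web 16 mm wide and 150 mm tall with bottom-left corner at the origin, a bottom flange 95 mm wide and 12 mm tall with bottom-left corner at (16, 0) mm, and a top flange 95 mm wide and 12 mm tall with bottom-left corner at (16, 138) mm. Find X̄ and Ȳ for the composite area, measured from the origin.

Part | A | x̄ᵢ | ȳᵢ | A·x̄ᵢ | A·ȳᵢ
web | 2400.00 | 8.00 | 75.00 | 19200.00 | 180000.00
bottom flange | 1140.00 | 63.50 | 6.00 | 72390.00 | 6840.00
top flange | 1140.00 | 63.50 | 144.00 | 72390.00 | 164160.00
Σ | 4680.00 |  |  | 163980.00 | 351000.00
X̄ = 163980.00 / 4680.00 = 35.04 mm
Ȳ = 351000.00 / 4680.00 = 75.00 mm

X̄ = 35.04 mm, Ȳ = 75.00 mm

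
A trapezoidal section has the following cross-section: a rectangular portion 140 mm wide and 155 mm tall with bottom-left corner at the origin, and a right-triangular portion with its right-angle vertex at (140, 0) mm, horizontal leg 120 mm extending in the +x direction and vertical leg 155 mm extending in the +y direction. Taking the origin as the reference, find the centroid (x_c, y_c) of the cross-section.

rectangular portion: A = 140 × 155 = 21700.00, centroid at (70.00, 77.50).
triangular portion: A = ½·120·155 = 9300.00, centroid at (180.00, 51.67).
ΣA = 31000.00 mm²
ΣAx_c = (21700.00)(70.00) + (9300.00)(180.00) = 3193000.00 mm³
ΣAy_c = (21700.00)(77.50) + (9300.00)(51.67) = 2162250.00 mm³
x_c = 3193000.00 / 31000.00 = 103.00 mm
y_c = 2162250.00 / 31000.00 = 69.75 mm

x_c = 103.00 mm, y_c = 69.75 mm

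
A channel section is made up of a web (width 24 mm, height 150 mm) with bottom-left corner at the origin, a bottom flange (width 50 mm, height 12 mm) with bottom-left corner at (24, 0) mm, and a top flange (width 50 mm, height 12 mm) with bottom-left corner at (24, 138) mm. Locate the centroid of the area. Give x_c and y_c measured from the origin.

x_c = 21.25 mm, y_c = 75.00 mm

Part | A | x̄ᵢ | ȳᵢ | A·x̄ᵢ | A·ȳᵢ
web | 3600.00 | 12.00 | 75.00 | 43200.00 | 270000.00
bottom flange | 600.00 | 49.00 | 6.00 | 29400.00 | 3600.00
top flange | 600.00 | 49.00 | 144.00 | 29400.00 | 86400.00
Σ | 4800.00 |  |  | 102000.00 | 360000.00
x_c = 102000.00 / 4800.00 = 21.25 mm
y_c = 360000.00 / 4800.00 = 75.00 mm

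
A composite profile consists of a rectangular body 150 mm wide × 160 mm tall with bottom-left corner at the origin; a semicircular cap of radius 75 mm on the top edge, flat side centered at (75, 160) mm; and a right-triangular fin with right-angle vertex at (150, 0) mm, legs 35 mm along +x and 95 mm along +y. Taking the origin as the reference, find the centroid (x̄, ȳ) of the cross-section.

x̄ = 79.18 mm, ȳ = 106.31 mm

rectangular body: A = 150 × 160 = 24000.00, centroid at (75.00, 80.00).
semicircular top: A = ½π·75² = 8835.73, centroid at (75.00, 191.83).
triangular fin: A = ½·35·95 = 1662.50, centroid at (161.67, 31.67).
ΣA = 34498.23 mm², ΣAx̄ = 2731450.53 mm³, ΣAȳ = 3667612.53 mm³.
x̄ = 2731450.53/34498.23 = 79.18 mm; ȳ = 3667612.53/34498.23 = 106.31 mm.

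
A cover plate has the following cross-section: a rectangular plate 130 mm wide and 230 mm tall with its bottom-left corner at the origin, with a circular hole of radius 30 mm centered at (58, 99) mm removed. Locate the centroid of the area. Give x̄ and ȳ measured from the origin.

x̄ = 65.73 mm, ȳ = 116.67 mm

Part | A | x̄ᵢ | ȳᵢ | A·x̄ᵢ | A·ȳᵢ
plate | 29900.00 | 65.00 | 115.00 | 1943500.00 | 3438500.00
hole | -2827.43 | 58.00 | 99.00 | -163991.14 | -279915.91
Σ | 27072.57 |  |  | 1779508.86 | 3158584.09
x̄ = 1779508.86 / 27072.57 = 65.73 mm
ȳ = 3158584.09 / 27072.57 = 116.67 mm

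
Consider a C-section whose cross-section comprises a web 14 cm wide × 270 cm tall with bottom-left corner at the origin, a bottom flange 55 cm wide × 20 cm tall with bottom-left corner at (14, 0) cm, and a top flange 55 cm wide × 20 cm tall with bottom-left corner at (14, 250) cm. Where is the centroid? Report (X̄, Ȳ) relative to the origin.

X̄ = 19.69 cm, Ȳ = 135.00 cm

Part | A | x̄ᵢ | ȳᵢ | A·x̄ᵢ | A·ȳᵢ
web | 3780.00 | 7.00 | 135.00 | 26460.00 | 510300.00
bottom flange | 1100.00 | 41.50 | 10.00 | 45650.00 | 11000.00
top flange | 1100.00 | 41.50 | 260.00 | 45650.00 | 286000.00
Σ | 5980.00 |  |  | 117760.00 | 807300.00
X̄ = 117760.00 / 5980.00 = 19.69 cm
Ȳ = 807300.00 / 5980.00 = 135.00 cm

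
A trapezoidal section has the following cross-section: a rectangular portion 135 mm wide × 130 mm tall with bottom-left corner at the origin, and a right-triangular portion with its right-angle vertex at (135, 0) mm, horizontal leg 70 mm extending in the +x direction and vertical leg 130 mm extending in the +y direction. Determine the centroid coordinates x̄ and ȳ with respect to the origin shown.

x̄ = 86.20 mm, ȳ = 60.54 mm

rectangular portion: A = 135 × 130 = 17550.00, centroid at (67.50, 65.00).
triangular portion: A = ½·70·130 = 4550.00, centroid at (158.33, 43.33).
ΣA = 22100.00 mm²
ΣAx̄ = (17550.00)(67.50) + (4550.00)(158.33) = 1905041.67 mm³
ΣAȳ = (17550.00)(65.00) + (4550.00)(43.33) = 1337916.67 mm³
x̄ = 1905041.67 / 22100.00 = 86.20 mm
ȳ = 1337916.67 / 22100.00 = 60.54 mm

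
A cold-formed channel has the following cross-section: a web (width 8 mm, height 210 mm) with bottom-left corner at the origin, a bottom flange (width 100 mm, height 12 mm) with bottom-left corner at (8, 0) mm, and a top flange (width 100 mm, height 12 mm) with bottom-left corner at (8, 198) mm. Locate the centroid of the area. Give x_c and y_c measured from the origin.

web: A = 8 × 210 = 1680.00, centroid at (4.00, 105.00).
bottom flange: A = 100 × 12 = 1200.00, centroid at (58.00, 6.00).
top flange: A = 100 × 12 = 1200.00, centroid at (58.00, 204.00).
ΣA = 4080.00 mm²
ΣAx_c = (1680.00)(4.00) + (1200.00)(58.00) + (1200.00)(58.00) = 145920.00 mm³
ΣAy_c = (1680.00)(105.00) + (1200.00)(6.00) + (1200.00)(204.00) = 428400.00 mm³
x_c = 145920.00 / 4080.00 = 35.76 mm
y_c = 428400.00 / 4080.00 = 105.00 mm

x_c = 35.76 mm, y_c = 105.00 mm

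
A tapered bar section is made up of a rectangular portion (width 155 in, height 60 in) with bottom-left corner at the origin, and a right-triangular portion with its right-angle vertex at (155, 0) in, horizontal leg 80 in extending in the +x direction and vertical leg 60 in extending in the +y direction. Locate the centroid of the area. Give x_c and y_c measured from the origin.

rectangular portion: A = 155 × 60 = 9300.00, centroid at (77.50, 30.00).
triangular portion: A = ½·80·60 = 2400.00, centroid at (181.67, 20.00).
ΣA = 11700.00 in², ΣAx_c = 1156750.00 in³, ΣAy_c = 327000.00 in³.
x_c = 1156750.00/11700.00 = 98.87 in; y_c = 327000.00/11700.00 = 27.95 in.

x_c = 98.87 in, y_c = 27.95 in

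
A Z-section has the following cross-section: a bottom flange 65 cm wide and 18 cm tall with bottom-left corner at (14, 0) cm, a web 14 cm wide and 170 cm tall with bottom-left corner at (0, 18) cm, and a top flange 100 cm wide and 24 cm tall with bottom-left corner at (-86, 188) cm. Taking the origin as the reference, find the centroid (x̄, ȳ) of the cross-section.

x̄ = -2.58 cm, ȳ = 123.64 cm

bottom flange: A = 65 × 18 = 1170.00, centroid at (46.50, 9.00).
web: A = 14 × 170 = 2380.00, centroid at (7.00, 103.00).
top flange: A = 100 × 24 = 2400.00, centroid at (-36.00, 200.00).
ΣA = 5950.00 cm²
ΣAx̄ = (1170.00)(46.50) + (2380.00)(7.00) + (2400.00)(-36.00) = -15335.00 cm³
ΣAȳ = (1170.00)(9.00) + (2380.00)(103.00) + (2400.00)(200.00) = 735670.00 cm³
x̄ = -15335.00 / 5950.00 = -2.58 cm
ȳ = 735670.00 / 5950.00 = 123.64 cm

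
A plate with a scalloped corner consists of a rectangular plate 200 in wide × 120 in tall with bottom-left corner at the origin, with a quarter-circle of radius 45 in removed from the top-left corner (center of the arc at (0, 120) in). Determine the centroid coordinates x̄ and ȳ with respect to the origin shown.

Part | A | x̄ᵢ | ȳᵢ | A·x̄ᵢ | A·ȳᵢ
plate | 24000.00 | 100.00 | 60.00 | 2400000.00 | 1440000.00
removed quarter-circle | -1590.43 | 19.10 | 100.90 | -30375.00 | -160476.75
Σ | 22409.57 |  |  | 2369625.00 | 1279523.25
x̄ = 2369625.00 / 22409.57 = 105.74 in
ȳ = 1279523.25 / 22409.57 = 57.10 in

x̄ = 105.74 in, ȳ = 57.10 in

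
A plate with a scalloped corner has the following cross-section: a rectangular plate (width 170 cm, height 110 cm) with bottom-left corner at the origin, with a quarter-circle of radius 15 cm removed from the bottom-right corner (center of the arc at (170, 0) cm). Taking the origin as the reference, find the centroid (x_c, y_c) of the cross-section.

plate: A = 170 × 110 = 18700.00, centroid at (85.00, 55.00).
removed quarter-circle: A = −¼π·15² = -176.71, centroid at (163.63, 6.37).
ΣA = 18523.29 cm²
ΣAx_c = (18700.00)(85.00) + (-176.71)(163.63) = 1560583.52 cm³
ΣAy_c = (18700.00)(55.00) + (-176.71)(6.37) = 1027375.00 cm³
x_c = 1560583.52 / 18523.29 = 84.25 cm
y_c = 1027375.00 / 18523.29 = 55.46 cm

x_c = 84.25 cm, y_c = 55.46 cm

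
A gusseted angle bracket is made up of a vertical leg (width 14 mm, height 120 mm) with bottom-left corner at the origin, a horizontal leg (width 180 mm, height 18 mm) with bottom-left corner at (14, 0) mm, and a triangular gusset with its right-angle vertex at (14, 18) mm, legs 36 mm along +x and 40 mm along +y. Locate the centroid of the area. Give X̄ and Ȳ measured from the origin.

Part | A | x̄ᵢ | ȳᵢ | A·x̄ᵢ | A·ȳᵢ
vertical leg | 1680.00 | 7.00 | 60.00 | 11760.00 | 100800.00
horizontal leg | 3240.00 | 104.00 | 9.00 | 336960.00 | 29160.00
gusset | 720.00 | 26.00 | 31.33 | 18720.00 | 22560.00
Σ | 5640.00 |  |  | 367440.00 | 152520.00
X̄ = 367440.00 / 5640.00 = 65.15 mm
Ȳ = 152520.00 / 5640.00 = 27.04 mm

X̄ = 65.15 mm, Ȳ = 27.04 mm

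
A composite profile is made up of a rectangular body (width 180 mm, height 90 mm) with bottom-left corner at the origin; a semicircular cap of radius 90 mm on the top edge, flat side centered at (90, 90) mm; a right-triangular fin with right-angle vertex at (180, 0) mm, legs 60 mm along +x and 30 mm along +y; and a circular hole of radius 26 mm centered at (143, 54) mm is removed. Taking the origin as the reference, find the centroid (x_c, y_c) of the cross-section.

x_c = 89.51 mm, y_c = 81.39 mm

rectangular body: A = 180 × 90 = 16200.00, centroid at (90.00, 45.00).
semicircular top: A = ½π·90² = 12723.45, centroid at (90.00, 128.20).
triangular fin: A = ½·60·30 = 900.00, centroid at (200.00, 10.00).
hole: A = −π·26² = -2123.72, centroid at (143.00, 54.00).
ΣA = 27699.73 mm²
ΣAx_c = (16200.00)(90.00) + (12723.45)(90.00) + (900.00)(200.00) + (-2123.72)(143.00) = 2479419.04 mm³
ΣAy_c = (16200.00)(45.00) + (12723.45)(128.20) + (900.00)(10.00) + (-2123.72)(54.00) = 2254429.82 mm³
x_c = 2479419.04 / 27699.73 = 89.51 mm
y_c = 2254429.82 / 27699.73 = 81.39 mm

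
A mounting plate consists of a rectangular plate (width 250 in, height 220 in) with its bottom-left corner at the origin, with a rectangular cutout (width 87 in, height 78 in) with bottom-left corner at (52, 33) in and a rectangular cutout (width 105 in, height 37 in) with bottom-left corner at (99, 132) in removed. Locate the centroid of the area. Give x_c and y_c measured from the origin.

x_c = 127.19 in, y_c = 112.27 in

plate: A = 250 × 220 = 55000.00, centroid at (125.00, 110.00).
hole 1: A = −(87 × 78) = -6786.00, centroid at (95.50, 72.00).
hole 2: A = −(105 × 37) = -3885.00, centroid at (151.50, 150.50).
ΣA = 44329.00 in², ΣAx_c = 5638359.50 in³, ΣAy_c = 4976715.50 in³.
x_c = 5638359.50/44329.00 = 127.19 in; y_c = 4976715.50/44329.00 = 112.27 in.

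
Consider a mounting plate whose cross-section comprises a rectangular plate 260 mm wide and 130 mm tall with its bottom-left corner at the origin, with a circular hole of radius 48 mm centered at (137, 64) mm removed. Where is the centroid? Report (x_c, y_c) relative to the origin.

x_c = 128.09 mm, y_c = 65.27 mm

Part | A | x̄ᵢ | ȳᵢ | A·x̄ᵢ | A·ȳᵢ
plate | 33800.00 | 130.00 | 65.00 | 4394000.00 | 2197000.00
hole | -7238.23 | 137.00 | 64.00 | -991637.44 | -463246.69
Σ | 26561.77 |  |  | 3402362.56 | 1733753.31
x_c = 3402362.56 / 26561.77 = 128.09 mm
y_c = 1733753.31 / 26561.77 = 65.27 mm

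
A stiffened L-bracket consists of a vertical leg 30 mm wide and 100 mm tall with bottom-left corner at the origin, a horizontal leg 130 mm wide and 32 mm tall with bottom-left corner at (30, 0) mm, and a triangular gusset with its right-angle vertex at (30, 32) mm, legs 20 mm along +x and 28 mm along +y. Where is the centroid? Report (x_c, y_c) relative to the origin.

Part | A | x̄ᵢ | ȳᵢ | A·x̄ᵢ | A·ȳᵢ
vertical leg | 3000.00 | 15.00 | 50.00 | 45000.00 | 150000.00
horizontal leg | 4160.00 | 95.00 | 16.00 | 395200.00 | 66560.00
gusset | 280.00 | 36.67 | 41.33 | 10266.67 | 11573.33
Σ | 7440.00 |  |  | 450466.67 | 228133.33
x_c = 450466.67 / 7440.00 = 60.55 mm
y_c = 228133.33 / 7440.00 = 30.66 mm

x_c = 60.55 mm, y_c = 30.66 mm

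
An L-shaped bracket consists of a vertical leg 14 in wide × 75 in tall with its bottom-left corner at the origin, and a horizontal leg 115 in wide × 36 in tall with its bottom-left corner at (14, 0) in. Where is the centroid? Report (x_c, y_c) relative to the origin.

x_c = 58.45 in, y_c = 21.95 in

Part | A | x̄ᵢ | ȳᵢ | A·x̄ᵢ | A·ȳᵢ
vertical leg | 1050.00 | 7.00 | 37.50 | 7350.00 | 39375.00
horizontal leg | 4140.00 | 71.50 | 18.00 | 296010.00 | 74520.00
Σ | 5190.00 |  |  | 303360.00 | 113895.00
x_c = 303360.00 / 5190.00 = 58.45 in
y_c = 113895.00 / 5190.00 = 21.95 in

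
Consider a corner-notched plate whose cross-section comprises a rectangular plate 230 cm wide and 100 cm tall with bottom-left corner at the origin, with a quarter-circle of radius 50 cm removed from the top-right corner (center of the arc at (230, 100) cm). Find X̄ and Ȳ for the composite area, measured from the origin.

Part | A | x̄ᵢ | ȳᵢ | A·x̄ᵢ | A·ȳᵢ
plate | 23000.00 | 115.00 | 50.00 | 2645000.00 | 1150000.00
removed quarter-circle | -1963.50 | 208.78 | 78.78 | -409937.28 | -154682.87
Σ | 21036.50 |  |  | 2235062.72 | 995317.13
X̄ = 2235062.72 / 21036.50 = 106.25 cm
Ȳ = 995317.13 / 21036.50 = 47.31 cm

X̄ = 106.25 cm, Ȳ = 47.31 cm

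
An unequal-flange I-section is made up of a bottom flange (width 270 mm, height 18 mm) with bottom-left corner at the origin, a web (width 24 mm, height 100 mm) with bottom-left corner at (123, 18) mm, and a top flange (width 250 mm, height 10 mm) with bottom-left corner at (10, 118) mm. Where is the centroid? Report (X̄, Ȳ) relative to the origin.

Part | A | x̄ᵢ | ȳᵢ | A·x̄ᵢ | A·ȳᵢ
bottom flange | 4860.00 | 135.00 | 9.00 | 656100.00 | 43740.00
web | 2400.00 | 135.00 | 68.00 | 324000.00 | 163200.00
top flange | 2500.00 | 135.00 | 123.00 | 337500.00 | 307500.00
Σ | 9760.00 |  |  | 1317600.00 | 514440.00
X̄ = 1317600.00 / 9760.00 = 135.00 mm
Ȳ = 514440.00 / 9760.00 = 52.71 mm

X̄ = 135.00 mm, Ȳ = 52.71 mm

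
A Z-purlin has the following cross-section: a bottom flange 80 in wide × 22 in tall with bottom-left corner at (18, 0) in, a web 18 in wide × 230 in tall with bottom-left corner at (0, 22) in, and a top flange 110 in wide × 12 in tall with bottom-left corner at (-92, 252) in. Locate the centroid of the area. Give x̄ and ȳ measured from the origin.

bottom flange: A = 80 × 22 = 1760.00, centroid at (58.00, 11.00).
web: A = 18 × 230 = 4140.00, centroid at (9.00, 137.00).
top flange: A = 110 × 12 = 1320.00, centroid at (-37.00, 258.00).
ΣA = 7220.00 in²
ΣAx̄ = (1760.00)(58.00) + (4140.00)(9.00) + (1320.00)(-37.00) = 90500.00 in³
ΣAȳ = (1760.00)(11.00) + (4140.00)(137.00) + (1320.00)(258.00) = 927100.00 in³
x̄ = 90500.00 / 7220.00 = 12.53 in
ȳ = 927100.00 / 7220.00 = 128.41 in

x̄ = 12.53 in, ȳ = 128.41 in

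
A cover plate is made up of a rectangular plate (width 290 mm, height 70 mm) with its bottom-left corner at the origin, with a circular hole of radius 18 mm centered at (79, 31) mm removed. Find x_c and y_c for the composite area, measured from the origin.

plate: A = 290 × 70 = 20300.00, centroid at (145.00, 35.00).
hole: A = −π·18² = -1017.88, centroid at (79.00, 31.00).
ΣA = 19282.12 mm², ΣAx_c = 2863087.79 mm³, ΣAy_c = 678945.84 mm³.
x_c = 2863087.79/19282.12 = 148.48 mm; y_c = 678945.84/19282.12 = 35.21 mm.

x_c = 148.48 mm, y_c = 35.21 mm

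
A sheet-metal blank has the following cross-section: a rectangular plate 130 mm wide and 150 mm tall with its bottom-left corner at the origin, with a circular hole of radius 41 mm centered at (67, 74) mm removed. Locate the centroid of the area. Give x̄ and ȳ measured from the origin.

plate: A = 130 × 150 = 19500.00, centroid at (65.00, 75.00).
hole: A = −π·41² = -5281.02, centroid at (67.00, 74.00).
ΣA = 14218.98 mm², ΣAx̄ = 913671.84 mm³, ΣAȳ = 1071704.72 mm³.
x̄ = 913671.84/14218.98 = 64.26 mm; ȳ = 1071704.72/14218.98 = 75.37 mm.

x̄ = 64.26 mm, ȳ = 75.37 mm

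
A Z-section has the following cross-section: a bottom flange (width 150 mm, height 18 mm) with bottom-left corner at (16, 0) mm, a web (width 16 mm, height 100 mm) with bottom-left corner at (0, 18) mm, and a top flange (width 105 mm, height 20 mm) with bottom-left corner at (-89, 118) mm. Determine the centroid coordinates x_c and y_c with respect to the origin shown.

Part | A | x̄ᵢ | ȳᵢ | A·x̄ᵢ | A·ȳᵢ
bottom flange | 2700.00 | 91.00 | 9.00 | 245700.00 | 24300.00
web | 1600.00 | 8.00 | 68.00 | 12800.00 | 108800.00
top flange | 2100.00 | -36.50 | 128.00 | -76650.00 | 268800.00
Σ | 6400.00 |  |  | 181850.00 | 401900.00
x_c = 181850.00 / 6400.00 = 28.41 mm
y_c = 401900.00 / 6400.00 = 62.80 mm

x_c = 28.41 mm, y_c = 62.80 mm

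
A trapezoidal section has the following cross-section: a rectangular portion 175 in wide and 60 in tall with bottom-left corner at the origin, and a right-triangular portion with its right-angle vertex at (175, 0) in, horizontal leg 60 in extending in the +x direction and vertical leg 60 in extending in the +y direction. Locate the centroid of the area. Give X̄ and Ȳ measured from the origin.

rectangular portion: A = 175 × 60 = 10500.00, centroid at (87.50, 30.00).
triangular portion: A = ½·60·60 = 1800.00, centroid at (195.00, 20.00).
ΣA = 12300.00 in²
ΣAX̄ = (10500.00)(87.50) + (1800.00)(195.00) = 1269750.00 in³
ΣAȲ = (10500.00)(30.00) + (1800.00)(20.00) = 351000.00 in³
X̄ = 1269750.00 / 12300.00 = 103.23 in
Ȳ = 351000.00 / 12300.00 = 28.54 in

X̄ = 103.23 in, Ȳ = 28.54 in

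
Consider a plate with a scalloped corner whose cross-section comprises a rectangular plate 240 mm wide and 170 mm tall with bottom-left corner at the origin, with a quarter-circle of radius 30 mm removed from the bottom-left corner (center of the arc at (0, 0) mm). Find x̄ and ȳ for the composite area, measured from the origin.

x̄ = 121.89 mm, ȳ = 86.27 mm

plate: A = 240 × 170 = 40800.00, centroid at (120.00, 85.00).
removed quarter-circle: A = −¼π·30² = -706.86, centroid at (12.73, 12.73).
ΣA = 40093.14 mm², ΣAx̄ = 4887000.00 mm³, ΣAȳ = 3459000.00 mm³.
x̄ = 4887000.00/40093.14 = 121.89 mm; ȳ = 3459000.00/40093.14 = 86.27 mm.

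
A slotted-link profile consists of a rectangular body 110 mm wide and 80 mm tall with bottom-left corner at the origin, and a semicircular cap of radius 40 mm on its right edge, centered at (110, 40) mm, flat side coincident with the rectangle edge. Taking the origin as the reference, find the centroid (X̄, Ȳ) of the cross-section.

X̄ = 70.99 mm, Ȳ = 40.00 mm

rectangular body: A = 110 × 80 = 8800.00, centroid at (55.00, 40.00).
semicircular end: A = ½π·40² = 2513.27, centroid at (126.98, 40.00).
ΣA = 11313.27 mm²
ΣAX̄ = (8800.00)(55.00) + (2513.27)(126.98) = 803126.82 mm³
ΣAȲ = (8800.00)(40.00) + (2513.27)(40.00) = 452530.96 mm³
X̄ = 803126.82 / 11313.27 = 70.99 mm
Ȳ = 452530.96 / 11313.27 = 40.00 mm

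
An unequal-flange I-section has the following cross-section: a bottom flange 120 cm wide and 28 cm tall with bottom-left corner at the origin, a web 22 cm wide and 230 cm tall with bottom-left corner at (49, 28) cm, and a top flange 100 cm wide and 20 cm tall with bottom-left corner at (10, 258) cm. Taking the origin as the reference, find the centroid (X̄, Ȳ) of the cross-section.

X̄ = 60.00 cm, Ȳ = 125.40 cm

bottom flange: A = 120 × 28 = 3360.00, centroid at (60.00, 14.00).
web: A = 22 × 230 = 5060.00, centroid at (60.00, 143.00).
top flange: A = 100 × 20 = 2000.00, centroid at (60.00, 268.00).
ΣA = 10420.00 cm², ΣAX̄ = 625200.00 cm³, ΣAȲ = 1306620.00 cm³.
X̄ = 625200.00/10420.00 = 60.00 cm; Ȳ = 1306620.00/10420.00 = 125.40 cm.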